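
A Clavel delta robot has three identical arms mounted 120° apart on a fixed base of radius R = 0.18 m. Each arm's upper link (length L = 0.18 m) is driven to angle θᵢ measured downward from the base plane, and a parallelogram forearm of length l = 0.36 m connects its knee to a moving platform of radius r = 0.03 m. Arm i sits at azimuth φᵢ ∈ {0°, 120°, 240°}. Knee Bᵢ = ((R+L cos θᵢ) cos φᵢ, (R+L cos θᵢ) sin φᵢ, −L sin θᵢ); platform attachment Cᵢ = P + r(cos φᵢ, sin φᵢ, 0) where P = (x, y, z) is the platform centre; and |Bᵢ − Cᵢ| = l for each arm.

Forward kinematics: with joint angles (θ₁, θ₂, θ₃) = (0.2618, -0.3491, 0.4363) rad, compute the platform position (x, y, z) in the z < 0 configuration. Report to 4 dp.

(-0.0113, 0.0444, -0.1704)

arm 1 at φ=0.0°: e+L cos θ1 = 0.3239;  S1 = (0.3239, 0.0000, -0.0466)
φ2=120.0°: virtual centre (-0.1596, 0.2764, 0.0616), radius l
S3 = (0.3131·cos240.0°, 0.3131·sin240.0°, -0.0761) = (-0.1566, -0.2712, -0.0761)
eliminate P² terms by subtracting sphere 1 from 2 and 3
plane₁₂: -0.9669x+0.5528y+0.2163z = -0.0014
Cramer: x(z) = 0.0024+0.0803z;  y(z) = 0.0017-0.2509z
into |P−S₁|² = l²: 1.0694z² + 0.0407z + -0.0241 = 0;  Δ = 0.1047;  z = -0.1704 or 0.1323 → z<0 root = -0.1704
x = -0.0113, y = 0.0444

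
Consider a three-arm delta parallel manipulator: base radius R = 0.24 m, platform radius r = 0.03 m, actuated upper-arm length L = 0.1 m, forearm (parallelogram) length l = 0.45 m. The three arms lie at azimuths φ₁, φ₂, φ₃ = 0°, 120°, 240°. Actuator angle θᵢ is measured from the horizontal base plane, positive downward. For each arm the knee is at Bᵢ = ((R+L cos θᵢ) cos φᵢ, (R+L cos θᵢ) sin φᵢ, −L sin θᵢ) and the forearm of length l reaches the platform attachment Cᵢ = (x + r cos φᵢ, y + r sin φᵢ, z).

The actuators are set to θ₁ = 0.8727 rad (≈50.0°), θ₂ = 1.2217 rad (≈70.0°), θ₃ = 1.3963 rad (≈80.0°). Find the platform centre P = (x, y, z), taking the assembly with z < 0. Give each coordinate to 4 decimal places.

(0.0440, 0.0147, -0.4630)

centre 1 = (0.2743·cos0.0°, 0.2743·sin0.0°, -0.0766) = (0.2743, 0.0000, -0.0766)
centre 2 = (0.2442·cos120.0°, 0.2442·sin120.0°, -0.0940) = (-0.1221, 0.2115, -0.0940)
arm 3 at φ=240.0°: ρ3 = 0.2274;  centre 3 = (-0.1137, -0.1969, -0.0985)
eliminate P² terms by subtracting sphere 1 from 2 and 3
plane₁₂: -0.7928x+0.4230y+-0.0347z = -0.0126
det = 0.6404;  x = 0.0208+-0.0502z,  y = 0.0091+-0.0121z
into |P−centre ₁|² = l²: 1.0027z² + 0.1785z + -0.1323 = 0;  Δ = 0.5624;  z = -0.4630 or 0.2850 → z<0 root = -0.4630
x = 0.0440, y = 0.0147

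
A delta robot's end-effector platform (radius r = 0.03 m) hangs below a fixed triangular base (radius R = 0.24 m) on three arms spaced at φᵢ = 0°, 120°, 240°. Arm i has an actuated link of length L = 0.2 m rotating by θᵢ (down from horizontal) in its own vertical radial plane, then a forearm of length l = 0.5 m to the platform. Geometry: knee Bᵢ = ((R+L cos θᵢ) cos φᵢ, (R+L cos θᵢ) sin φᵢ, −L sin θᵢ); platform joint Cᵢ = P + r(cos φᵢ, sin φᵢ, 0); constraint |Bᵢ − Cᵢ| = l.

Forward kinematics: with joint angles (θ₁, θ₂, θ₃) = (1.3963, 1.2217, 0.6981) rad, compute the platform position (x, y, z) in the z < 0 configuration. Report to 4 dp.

(-0.0854, -0.0856, -0.5626)

φ1=0.0°: virtual centre (0.2447, 0.0000, -0.1970), radius l
O2 = (0.2784·cos120.0°, 0.2784·sin120.0°, -0.1879) = (-0.1392, 0.2411, -0.1879)
arm 3 at φ=240.0°: ρ3 = 0.3632;  O3 = (-0.1816, -0.3146, -0.1286)
|O₂|²−|O₁|² = 0.0141;  |O₃|²−|O₁|² = 0.0498
plane₁₂: -0.7679x+0.4822y+0.0181z = 0.0141
det = 0.8942;  x = -0.0368+0.0865z,  y = -0.0292+0.1003z
quadratic in z: (1.0175)z²+(0.3394)z+(-0.1311)=0, √Δ=0.8055 → z ∈ {-0.5626, 0.2290}; z = -0.5626 (taking z<0)
x = -0.0854, y = -0.0856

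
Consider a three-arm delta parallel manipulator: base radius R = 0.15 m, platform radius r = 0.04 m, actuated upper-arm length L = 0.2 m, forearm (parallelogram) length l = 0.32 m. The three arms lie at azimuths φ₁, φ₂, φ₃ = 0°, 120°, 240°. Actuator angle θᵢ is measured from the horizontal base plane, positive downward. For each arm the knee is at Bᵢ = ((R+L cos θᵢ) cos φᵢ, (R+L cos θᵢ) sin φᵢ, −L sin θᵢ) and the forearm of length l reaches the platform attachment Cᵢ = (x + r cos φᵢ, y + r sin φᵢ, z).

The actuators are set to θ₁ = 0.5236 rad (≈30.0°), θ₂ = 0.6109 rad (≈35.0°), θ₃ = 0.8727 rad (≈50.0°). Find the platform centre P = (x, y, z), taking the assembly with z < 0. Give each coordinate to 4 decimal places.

S1 = (0.2832·cos0.0°, 0.2832·sin0.0°, -0.1000) = (0.2832, 0.0000, -0.1000)
S2 = (0.2738·cos120.0°, 0.2738·sin120.0°, -0.1147) = (-0.1369, 0.2371, -0.1147)
φ3=240.0°: virtual centre (-0.1193, -0.2066, -0.1532), radius l
eliminate P² terms by subtracting sphere 1 from 2 and 3
plane₁₂: -0.8402x+0.4743y+-0.0294z = -0.0021
Cramer: x(z) = 0.0076-0.0859z;  y(z) = 0.0090-0.0902z
quadratic in z: (1.0155)z²+(0.2457)z+(-0.0163)=0, √Δ=0.3560 → z ∈ {-0.2963, 0.0543}; z = -0.2963 (taking z<0)
x = 0.0330, y = 0.0358

(0.0330, 0.0358, -0.2963)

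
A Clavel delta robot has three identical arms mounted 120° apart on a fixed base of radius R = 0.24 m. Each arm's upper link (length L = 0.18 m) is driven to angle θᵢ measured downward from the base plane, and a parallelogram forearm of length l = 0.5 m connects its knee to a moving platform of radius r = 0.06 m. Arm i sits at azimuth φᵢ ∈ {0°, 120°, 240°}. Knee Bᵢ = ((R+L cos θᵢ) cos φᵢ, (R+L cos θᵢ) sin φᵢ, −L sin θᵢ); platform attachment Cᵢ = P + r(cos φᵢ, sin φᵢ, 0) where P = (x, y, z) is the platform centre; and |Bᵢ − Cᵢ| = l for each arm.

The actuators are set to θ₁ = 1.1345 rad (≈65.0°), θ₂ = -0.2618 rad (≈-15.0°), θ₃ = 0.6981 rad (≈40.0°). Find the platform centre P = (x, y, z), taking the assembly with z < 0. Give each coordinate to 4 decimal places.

(-0.1561, 0.1229, -0.4180)

arm 1 at φ=0.0°: ρ1 = 0.2561;  O1 = (0.2561, 0.0000, -0.1631)
arm 2 at φ=120.0°: ρ2 = 0.3539;  O2 = (-0.1769, 0.3065, 0.0466)
O3 = (0.3179·cos240.0°, 0.3179·sin240.0°, -0.1157) = (-0.1589, -0.2753, -0.1157)
subtract pairs → two planes through P
plane₁₂: -0.8660x+0.6129y+0.4195z = 0.0352
Cramer: x(z) = -0.0335+0.2933z;  y(z) = 0.0101-0.2699z
into |P−O₁|² = l²: 1.1589z² + 0.1509z + -0.1394 = 0;  Δ = 0.6691;  z = -0.4180 or 0.2878 → z<0 root = -0.4180
x = -0.1561, y = 0.1229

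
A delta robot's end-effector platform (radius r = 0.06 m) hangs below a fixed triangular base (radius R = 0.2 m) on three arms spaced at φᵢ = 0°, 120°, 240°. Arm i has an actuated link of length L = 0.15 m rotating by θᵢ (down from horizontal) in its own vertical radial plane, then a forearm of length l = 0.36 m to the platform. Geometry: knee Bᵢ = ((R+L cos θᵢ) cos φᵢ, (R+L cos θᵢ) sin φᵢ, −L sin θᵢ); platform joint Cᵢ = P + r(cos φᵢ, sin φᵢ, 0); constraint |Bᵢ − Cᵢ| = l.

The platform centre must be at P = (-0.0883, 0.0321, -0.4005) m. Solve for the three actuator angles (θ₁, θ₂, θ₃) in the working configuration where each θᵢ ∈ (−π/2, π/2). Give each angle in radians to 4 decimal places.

rotate P by −φ1: (-0.0883, 0.0321, -0.4005)
  e−x'=0.2283;  (l²−L²−(e−x')²−y'²−z²)/2L = -0.3548
  θ1 = atan2(B,A) + arccos(C/0.4610) = 1.3965
arm 2 (φ=120.0°): x'=0.0719, y'=0.0604
  e−x'=0.0681;  (l²−L²−(e−x')²−y'²−z²)/2L = -0.2053
  θ2 = atan2(B,A) + arccos(C/0.4062) = 0.6980
arm 3 (φ=240.0°): x'=0.0164, y'=-0.0925
  A=0.1236, B=-0.4005, C=(l²−L²−A²−y'²−z²)/(2L)=-0.2572
  θ3 = atan2(B,A) + arccos(C/0.4192) = 0.9600

θ₁ = 1.3965, θ₂ = 0.6980, θ₃ = 0.9600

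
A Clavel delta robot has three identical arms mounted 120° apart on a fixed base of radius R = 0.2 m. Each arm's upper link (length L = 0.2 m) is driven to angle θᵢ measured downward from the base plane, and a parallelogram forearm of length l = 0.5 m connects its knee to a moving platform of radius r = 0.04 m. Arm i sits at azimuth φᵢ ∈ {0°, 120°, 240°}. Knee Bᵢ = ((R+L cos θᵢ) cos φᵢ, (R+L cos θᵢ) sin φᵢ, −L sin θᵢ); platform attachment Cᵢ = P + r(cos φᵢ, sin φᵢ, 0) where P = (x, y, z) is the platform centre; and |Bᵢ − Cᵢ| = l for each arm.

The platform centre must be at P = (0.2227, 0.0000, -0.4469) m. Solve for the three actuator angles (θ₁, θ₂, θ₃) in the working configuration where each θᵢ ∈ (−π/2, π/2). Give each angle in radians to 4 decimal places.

rotate P by −φ1: (0.2227, 0.0000, -0.4469)
  e−x'=-0.0627;  (l²−L²−(e−x')²−y'²−z²)/2L = 0.0159
  θ1 = atan2(B,A) + arccos(C/0.4513) = -0.1746
arm 2 (φ=120.0°): x'=-0.1113, y'=-0.1929
  e−x'=0.2713;  (l²−L²−(e−x')²−y'²−z²)/2L = -0.2514
  θ2 = atan2(B,A) + arccos(C/0.5228) = 1.0472
rotate P by −φ3: (-0.1114, 0.1929, -0.4469)
  e−x'=0.2714;  (l²−L²−(e−x')²−y'²−z²)/2L = -0.2514
  √(A²+B²)=0.5228;  θ3 = -1.0251+2.0723 ≈ 1.0472

θ₁ = -0.1746, θ₂ = 1.0472, θ₃ = 1.0472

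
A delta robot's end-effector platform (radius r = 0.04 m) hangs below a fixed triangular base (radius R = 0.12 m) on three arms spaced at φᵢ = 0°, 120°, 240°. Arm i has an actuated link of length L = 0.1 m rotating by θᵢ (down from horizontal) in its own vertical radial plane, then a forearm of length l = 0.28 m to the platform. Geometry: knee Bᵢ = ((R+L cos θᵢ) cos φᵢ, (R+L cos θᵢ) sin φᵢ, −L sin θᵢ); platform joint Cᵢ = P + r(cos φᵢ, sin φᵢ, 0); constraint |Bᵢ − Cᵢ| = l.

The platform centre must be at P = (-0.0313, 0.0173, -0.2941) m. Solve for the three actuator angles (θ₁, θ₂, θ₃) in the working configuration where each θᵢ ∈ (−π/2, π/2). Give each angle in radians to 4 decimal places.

arm 1 (φ=0.0°): x'=-0.0313, y'=0.0173
  e−x'=0.1113;  (l²−L²−(e−x')²−y'²−z²)/2L = -0.1539
  θ1 = atan2(B,A) + arccos(C/0.3145) = 0.8732
φ2=120.0° → target in arm frame (0.0306, 0.0185)
  e−x'=0.0494;  (l²−L²−(e−x')²−y'²−z²)/2L = -0.1044
  γ=atan2(-0.2941,0.0494)=-1.4045;  ψ=arccos(-0.3500)=1.9283;  θ2=γ+ψ≈0.5238
rotate P by −φ3: (0.0007, -0.0358, -0.2941)
  e−x'=0.0793;  (l²−L²−(e−x')²−y'²−z²)/2L = -0.1283
  √(A²+B²)=0.3046;  θ3 = -1.3073+2.0057 ≈ 0.6984

θ₁ = 0.8732, θ₂ = 0.5238, θ₃ = 0.6984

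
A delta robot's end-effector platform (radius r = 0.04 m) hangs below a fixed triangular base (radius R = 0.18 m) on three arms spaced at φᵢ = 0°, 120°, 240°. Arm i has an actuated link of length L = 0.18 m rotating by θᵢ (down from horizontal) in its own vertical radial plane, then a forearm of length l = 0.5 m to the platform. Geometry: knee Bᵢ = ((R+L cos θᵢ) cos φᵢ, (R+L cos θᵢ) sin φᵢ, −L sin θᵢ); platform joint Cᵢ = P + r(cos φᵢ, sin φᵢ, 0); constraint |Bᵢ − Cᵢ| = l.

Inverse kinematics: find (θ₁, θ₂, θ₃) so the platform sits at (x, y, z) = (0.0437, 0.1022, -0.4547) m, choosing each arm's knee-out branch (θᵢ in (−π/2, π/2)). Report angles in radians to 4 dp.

θ₁ = 0.2617, θ₂ = 0.1747, θ₃ = 0.7853

arm 1 (φ=0.0°): x'=0.0437, y'=0.1022
  e−x'=0.0963;  (l²−L²−(e−x')²−y'²−z²)/2L = -0.0246
  θ1 = atan2(B,A) + arccos(C/0.4648) = 0.2617
arm 2 (φ=120.0°): x'=0.0667, y'=-0.0889
  A=0.0733, B=-0.4547, C=(l²−L²−A²−y'²−z²)/(2L)=-0.0068
  γ=atan2(-0.4547,0.0733)=-1.4109;  ψ=arccos(-0.0147)=1.5855;  θ2=γ+ψ≈0.1747
rotate P by −φ3: (-0.1104, -0.0133, -0.4547)
  A cos θ + B sin θ = C:  0.2504·cos θ + -0.4547·sin θ = -0.1445
  √(A²+B²)=0.5191;  θ3 = -1.0675+1.8528 ≈ 0.7853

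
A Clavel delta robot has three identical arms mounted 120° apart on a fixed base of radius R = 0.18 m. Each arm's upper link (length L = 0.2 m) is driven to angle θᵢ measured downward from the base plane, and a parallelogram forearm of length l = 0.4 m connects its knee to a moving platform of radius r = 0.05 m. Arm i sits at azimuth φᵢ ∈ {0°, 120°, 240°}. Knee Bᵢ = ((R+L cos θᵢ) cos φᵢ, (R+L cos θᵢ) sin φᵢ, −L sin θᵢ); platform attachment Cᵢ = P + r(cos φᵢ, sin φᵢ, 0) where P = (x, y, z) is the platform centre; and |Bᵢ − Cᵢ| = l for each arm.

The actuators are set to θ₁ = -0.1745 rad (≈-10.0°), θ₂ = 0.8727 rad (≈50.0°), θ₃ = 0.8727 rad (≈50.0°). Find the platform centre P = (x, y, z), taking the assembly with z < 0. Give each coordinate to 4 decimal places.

φ1=0.0°: virtual centre (0.3270, 0.0000, 0.0347), radius l
centre 2 = (0.2586·cos120.0°, 0.2586·sin120.0°, -0.1532) = (-0.1293, 0.2239, -0.1532)
φ3=240.0°: virtual centre (-0.1293, -0.2239, -0.1532), radius l
|centre ₂|²−|centre ₁|² = -0.0178;  |centre ₃|²−|centre ₁|² = -0.0178
linear system: -0.9125x+0.4478y = -0.0178−-0.3759z; -0.9125x+-0.4478y = -0.0178−-0.3759z
det = 0.8173;  x = 0.0195+-0.4119z,  y = 0.0000+0.0000z
into |P−centre ₁|² = l²: 1.1697z² + 0.1839z + -0.0643 = 0;  Δ = 0.3344;  z = -0.3258 or 0.1686 → z<0 root = -0.3258
x = 0.1537, y = 0.0000

(0.1537, 0.0000, -0.3258)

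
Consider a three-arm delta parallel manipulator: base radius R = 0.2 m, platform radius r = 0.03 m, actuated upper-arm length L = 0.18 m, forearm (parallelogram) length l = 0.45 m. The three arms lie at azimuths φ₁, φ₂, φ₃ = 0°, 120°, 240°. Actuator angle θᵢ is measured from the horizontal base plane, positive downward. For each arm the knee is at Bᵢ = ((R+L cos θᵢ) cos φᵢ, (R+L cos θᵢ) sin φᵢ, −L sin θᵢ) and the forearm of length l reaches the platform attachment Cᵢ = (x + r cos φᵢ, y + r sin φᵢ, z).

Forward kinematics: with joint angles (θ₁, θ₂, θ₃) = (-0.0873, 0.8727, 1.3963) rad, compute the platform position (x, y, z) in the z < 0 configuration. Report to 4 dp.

arm 1 at φ=0.0°: ρ1 = 0.3493;  S1 = (0.3493, 0.0000, 0.0157)
φ2=120.0°: virtual centre (-0.1428, 0.2474, -0.1379), radius l
φ3=240.0°: virtual centre (-0.1006, -0.1743, -0.1773), radius l
eliminate P² terms by subtracting sphere 1 from 2 and 3
[-0.9843 0.4948 -0.3072]·P = -0.0216;  [-0.8999 -0.3486 -0.3859]·P = -0.0503
det = 0.7884;  x = 0.0412+-0.3780z,  y = 0.0382+-0.1312z
into |P−S₁|² = l²: 1.1601z² + 0.1916z + -0.1058 = 0;  Δ = 0.5278;  z = -0.3957 or 0.2306 → z<0 root = -0.3957
x = 0.1907, y = 0.0901

(0.1907, 0.0901, -0.3957)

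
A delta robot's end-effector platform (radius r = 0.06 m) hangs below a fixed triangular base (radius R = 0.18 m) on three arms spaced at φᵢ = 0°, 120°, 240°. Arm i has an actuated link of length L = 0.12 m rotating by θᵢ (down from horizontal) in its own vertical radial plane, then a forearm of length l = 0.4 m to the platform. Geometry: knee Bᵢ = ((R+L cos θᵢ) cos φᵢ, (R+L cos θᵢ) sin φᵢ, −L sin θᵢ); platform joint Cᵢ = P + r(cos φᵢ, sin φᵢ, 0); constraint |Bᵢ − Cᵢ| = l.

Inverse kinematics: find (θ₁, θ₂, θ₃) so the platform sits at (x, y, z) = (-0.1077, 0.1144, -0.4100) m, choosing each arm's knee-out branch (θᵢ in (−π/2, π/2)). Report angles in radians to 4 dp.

θ₁ = 1.3965, θ₂ = 0.1747, θ₃ = 1.1347

φ1=0.0° → target in arm frame (-0.1077, 0.1144)
  A cos θ + B sin θ = C:  0.2277·cos θ + -0.4100·sin θ = -0.3643
  γ=atan2(-0.4100,0.2277)=-1.0638;  ψ=arccos(-0.7768)=2.4604;  θ1=γ+ψ≈1.3965
arm 2 (φ=120.0°): x'=0.1529, y'=0.0361
  e−x'=-0.0329;  (l²−L²−(e−x')²−y'²−z²)/2L = -0.1037
  γ=atan2(-0.4100,-0.0329)=-1.6509;  ψ=arccos(-0.2521)=1.8256;  θ2=γ+ψ≈0.1747
arm 3 (φ=240.0°): x'=-0.0452, y'=-0.1505
  A=0.1652, B=-0.4100, C=(l²−L²−A²−y'²−z²)/(2L)=-0.3018
  θ3 = atan2(B,A) + arccos(C/0.4420) = 1.1347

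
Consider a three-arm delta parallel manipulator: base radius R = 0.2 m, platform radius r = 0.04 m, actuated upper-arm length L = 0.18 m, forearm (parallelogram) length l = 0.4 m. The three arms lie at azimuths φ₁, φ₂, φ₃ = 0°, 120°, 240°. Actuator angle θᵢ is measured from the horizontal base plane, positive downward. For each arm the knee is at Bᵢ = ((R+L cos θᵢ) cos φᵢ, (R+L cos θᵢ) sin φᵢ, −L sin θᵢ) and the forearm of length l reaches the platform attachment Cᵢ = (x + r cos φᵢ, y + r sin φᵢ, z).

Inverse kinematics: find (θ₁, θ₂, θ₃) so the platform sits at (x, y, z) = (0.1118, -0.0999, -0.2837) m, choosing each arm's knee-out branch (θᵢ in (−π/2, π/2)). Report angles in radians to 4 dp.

θ₁ = -0.1744, θ₂ = 1.1344, θ₃ = 0.3491

arm 1 (φ=0.0°): x'=0.1118, y'=-0.0999
  A=0.0482, B=-0.2837, C=(l²−L²−A²−y'²−z²)/(2L)=0.0967
  √(A²+B²)=0.2878;  θ1 = -1.4025+1.2281 ≈ -0.1744
arm 2 (φ=120.0°): x'=-0.1424, y'=-0.0469
  A cos θ + B sin θ = C:  0.3024·cos θ + -0.2837·sin θ = -0.1293
  θ2 = atan2(B,A) + arccos(C/0.4147) = 1.1344
rotate P by −φ3: (0.0306, 0.1468, -0.2837)
  A cos θ + B sin θ = C:  0.1294·cos θ + -0.2837·sin θ = 0.0245
  γ=atan2(-0.2837,0.1294)=-1.1429;  ψ=arccos(0.0787)=1.4920;  θ3=γ+ψ≈0.3491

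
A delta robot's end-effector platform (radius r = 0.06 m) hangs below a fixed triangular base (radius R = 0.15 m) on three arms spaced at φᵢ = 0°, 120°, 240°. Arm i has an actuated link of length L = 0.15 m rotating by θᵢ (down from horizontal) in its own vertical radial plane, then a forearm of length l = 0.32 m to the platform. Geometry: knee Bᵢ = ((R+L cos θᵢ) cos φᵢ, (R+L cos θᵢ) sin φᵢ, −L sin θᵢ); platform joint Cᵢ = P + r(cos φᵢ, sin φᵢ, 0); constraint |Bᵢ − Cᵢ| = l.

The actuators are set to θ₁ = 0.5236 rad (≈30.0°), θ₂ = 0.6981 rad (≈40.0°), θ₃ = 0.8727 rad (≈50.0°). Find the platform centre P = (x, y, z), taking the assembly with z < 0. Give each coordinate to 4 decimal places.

(0.0402, 0.0245, -0.3386)

φ1=0.0°: virtual centre (0.2199, 0.0000, -0.0750), radius l
arm 2 at φ=120.0°: (R−r)+L cos θ2 = 0.2049;  centre 2 = (-0.1025, 0.1775, -0.0964)
φ3=240.0°: virtual centre (-0.0932, -0.1614, -0.1149), radius l
eliminate P² terms by subtracting sphere 1 from 2 and 3
linear system: -0.6447x+0.3549y = -0.0027−-0.0428z; -0.6262x+-0.3229y = -0.0060−-0.0798z
det = 0.4304;  x = 0.0070+-0.0979z,  y = 0.0051+-0.0572z
quadratic in z: (1.0129)z²+(0.1911)z+(-0.0514)=0, √Δ=0.4948 → z ∈ {-0.3386, 0.1499}; z = -0.3386 (taking z<0)
x = 0.0402, y = 0.0245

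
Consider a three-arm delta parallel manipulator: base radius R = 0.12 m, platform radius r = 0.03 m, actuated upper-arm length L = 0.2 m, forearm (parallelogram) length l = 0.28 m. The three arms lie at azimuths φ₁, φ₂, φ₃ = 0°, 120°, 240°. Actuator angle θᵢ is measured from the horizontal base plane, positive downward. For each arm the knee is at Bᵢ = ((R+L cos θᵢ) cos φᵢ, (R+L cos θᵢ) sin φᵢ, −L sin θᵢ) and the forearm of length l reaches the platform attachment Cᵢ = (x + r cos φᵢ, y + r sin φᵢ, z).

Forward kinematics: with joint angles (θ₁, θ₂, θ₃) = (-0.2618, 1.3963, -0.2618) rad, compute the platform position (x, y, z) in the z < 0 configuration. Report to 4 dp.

(0.0655, -0.1135, -0.0829)

φ1=0.0°: virtual centre (0.2832, 0.0000, 0.0518), radius l
φ2=120.0°: virtual centre (-0.0624, 0.1080, -0.1970), radius l
φ3=240.0°: virtual centre (-0.1416, -0.2452, 0.0518), radius l
subtract pairs → two planes through P
[-0.6911 0.2160 -0.4975]·P = -0.0285;  [-0.8496 -0.4905 0.0000]·P = 0.0000
det = 0.5225;  x = 0.0268+-0.4670z,  y = -0.0464+0.8088z
into |P−S₁|² = l²: 1.8723z² + 0.0609z + -0.0078 = 0;  Δ = 0.0623;  z = -0.0829 or 0.0504 → z<0 root = -0.0829
x = 0.0655, y = -0.1135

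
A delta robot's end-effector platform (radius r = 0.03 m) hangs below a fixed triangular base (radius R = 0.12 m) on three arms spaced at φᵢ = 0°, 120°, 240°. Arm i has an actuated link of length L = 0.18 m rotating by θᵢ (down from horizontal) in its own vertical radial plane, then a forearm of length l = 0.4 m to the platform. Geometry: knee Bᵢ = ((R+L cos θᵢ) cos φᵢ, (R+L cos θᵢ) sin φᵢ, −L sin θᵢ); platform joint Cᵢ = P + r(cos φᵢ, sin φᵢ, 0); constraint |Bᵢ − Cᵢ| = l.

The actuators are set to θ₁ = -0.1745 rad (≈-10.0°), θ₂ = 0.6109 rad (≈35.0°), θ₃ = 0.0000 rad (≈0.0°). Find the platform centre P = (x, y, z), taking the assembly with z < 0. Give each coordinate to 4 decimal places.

(0.0707, -0.0815, -0.3074)

arm 1 at φ=0.0°: (R−r)+L cos θ1 = 0.2673;  O1 = (0.2673, 0.0000, 0.0313)
arm 2 at φ=120.0°: (R−r)+L cos θ2 = 0.2374;  O2 = (-0.1187, 0.2056, -0.1032)
O3 = (0.2700·cos240.0°, 0.2700·sin240.0°, 0.0000) = (-0.1350, -0.2338, 0.0000)
|O₂|²−|O₁|² = -0.0054;  |O₃|²−|O₁|² = 0.0005
plane₁₂: -0.7720x+0.4113y+-0.2690z = -0.0054
Cramer: x(z) = 0.0033-0.2190z;  y(z) = -0.0068+0.2431z
sphere 1 gives Az²+Bz+C=0 with A=1.1070, B=0.0498, C=-0.0893;  B²−4AC=0.3980;  roots -0.3074, 0.2625;  negative root z = -0.3074
x = 0.0707, y = -0.0815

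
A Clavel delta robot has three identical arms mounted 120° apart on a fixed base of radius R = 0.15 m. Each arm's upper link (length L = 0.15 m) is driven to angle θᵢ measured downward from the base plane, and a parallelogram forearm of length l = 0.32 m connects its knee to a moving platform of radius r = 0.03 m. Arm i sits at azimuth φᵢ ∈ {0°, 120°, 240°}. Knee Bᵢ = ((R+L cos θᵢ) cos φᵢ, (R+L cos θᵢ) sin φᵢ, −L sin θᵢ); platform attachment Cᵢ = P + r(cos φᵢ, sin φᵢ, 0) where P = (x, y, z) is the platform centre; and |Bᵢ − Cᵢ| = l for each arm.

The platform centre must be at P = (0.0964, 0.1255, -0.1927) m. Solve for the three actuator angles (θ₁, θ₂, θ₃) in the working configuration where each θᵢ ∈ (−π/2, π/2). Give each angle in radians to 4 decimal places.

rotate P by −φ1: (0.0964, 0.1255, -0.1927)
  A=0.0236, B=-0.1927, C=(l²−L²−A²−y'²−z²)/(2L)=0.0882
  √(A²+B²)=0.1941;  θ1 = -1.4489+1.0992 ≈ -0.3497
rotate P by −φ2: (0.0605, -0.1462, -0.1927)
  e−x'=0.0595;  (l²−L²−(e−x')²−y'²−z²)/2L = 0.0595
  √(A²+B²)=0.2017;  θ2 = -1.2712+1.2715 ≈ 0.0002
arm 3 (φ=240.0°): x'=-0.1569, y'=0.0207
  A cos θ + B sin θ = C:  0.2769·cos θ + -0.1927·sin θ = -0.1144
  γ=atan2(-0.1927,0.2769)=-0.6080;  ψ=arccos(-0.3392)=1.9169;  θ3=γ+ψ≈1.3089

θ₁ = -0.3497, θ₂ = 0.0002, θ₃ = 1.3089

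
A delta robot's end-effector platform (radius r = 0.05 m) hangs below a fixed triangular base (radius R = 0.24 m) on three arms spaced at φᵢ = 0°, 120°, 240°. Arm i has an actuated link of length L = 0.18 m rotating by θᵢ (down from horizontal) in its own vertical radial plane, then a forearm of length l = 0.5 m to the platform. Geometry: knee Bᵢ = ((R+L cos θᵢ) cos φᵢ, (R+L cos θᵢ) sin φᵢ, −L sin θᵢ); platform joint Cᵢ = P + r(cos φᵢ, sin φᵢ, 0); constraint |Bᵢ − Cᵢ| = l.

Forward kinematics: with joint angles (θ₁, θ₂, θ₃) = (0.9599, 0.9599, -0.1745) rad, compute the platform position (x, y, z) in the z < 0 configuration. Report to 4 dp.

O1 = (0.2932·cos0.0°, 0.2932·sin0.0°, -0.1474) = (0.2932, 0.0000, -0.1474)
O2 = (0.2932·cos120.0°, 0.2932·sin120.0°, -0.1474) = (-0.1466, 0.2540, -0.1474)
φ3=240.0°: virtual centre (-0.1836, -0.3181, 0.0313), radius l
subtract pairs → two planes through P
plane₁₂: -0.8797x+0.5079y+0.0000z = 0.0000
det = 1.0441;  x = -0.0137+0.1739z,  y = -0.0237+0.3011z
sphere 1 gives Az²+Bz+C=0 with A=1.1209, B=0.1739, C=-0.1335;  B²−4AC=0.6288;  roots -0.4313, 0.2761;  negative root z = -0.4313
x = -0.0887, y = -0.1536

(-0.0887, -0.1536, -0.4313)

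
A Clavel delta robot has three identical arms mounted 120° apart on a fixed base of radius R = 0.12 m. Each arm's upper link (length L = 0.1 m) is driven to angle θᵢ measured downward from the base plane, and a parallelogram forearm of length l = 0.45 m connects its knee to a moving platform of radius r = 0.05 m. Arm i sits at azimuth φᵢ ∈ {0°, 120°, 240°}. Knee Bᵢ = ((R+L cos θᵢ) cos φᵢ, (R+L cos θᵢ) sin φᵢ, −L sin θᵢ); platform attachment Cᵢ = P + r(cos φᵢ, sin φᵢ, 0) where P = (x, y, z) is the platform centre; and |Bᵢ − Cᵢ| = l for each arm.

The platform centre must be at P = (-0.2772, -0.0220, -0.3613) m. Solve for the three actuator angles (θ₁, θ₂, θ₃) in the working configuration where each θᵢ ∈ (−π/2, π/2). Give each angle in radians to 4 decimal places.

arm 1 (φ=0.0°): x'=-0.2772, y'=-0.0220
  A=0.3472, B=-0.3613, C=(l²−L²−A²−y'²−z²)/(2L)=-0.2953
  θ1 = atan2(B,A) + arccos(C/0.5011) = 1.3958
rotate P by −φ2: (0.1195, 0.2511, -0.3613)
  e−x'=-0.0495;  (l²−L²−(e−x')²−y'²−z²)/2L = -0.0176
  θ2 = atan2(B,A) + arccos(C/0.3647) = -0.0879
arm 3 (φ=240.0°): x'=0.1577, y'=-0.2291
  A cos θ + B sin θ = C:  -0.0877·cos θ + -0.3613·sin θ = 0.0090
  √(A²+B²)=0.3718;  θ3 = -1.8088+1.5465 ≈ -0.2623

θ₁ = 1.3958, θ₂ = -0.0879, θ₃ = -0.2623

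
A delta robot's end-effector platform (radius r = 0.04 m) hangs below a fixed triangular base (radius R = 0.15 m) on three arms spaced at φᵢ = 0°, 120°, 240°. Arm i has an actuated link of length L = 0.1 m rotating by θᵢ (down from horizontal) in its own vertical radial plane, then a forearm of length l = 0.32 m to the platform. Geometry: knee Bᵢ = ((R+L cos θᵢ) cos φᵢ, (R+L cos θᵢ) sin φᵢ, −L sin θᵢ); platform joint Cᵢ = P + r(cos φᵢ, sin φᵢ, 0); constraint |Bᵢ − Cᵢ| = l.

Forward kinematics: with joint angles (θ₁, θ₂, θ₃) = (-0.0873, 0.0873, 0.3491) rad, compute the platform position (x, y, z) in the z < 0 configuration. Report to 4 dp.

(0.0255, 0.0199, -0.2522)

φ1=0.0°: virtual centre (0.2096, 0.0000, 0.0087), radius l
arm 2 at φ=120.0°: e+L cos θ2 = 0.2096;  S2 = (-0.1048, 0.1815, -0.0087)
φ3=240.0°: virtual centre (-0.1020, -0.1766, -0.0342), radius l
subtract pairs → two planes through P
linear system: -0.6289x+0.3631y = 0.0000−-0.0349z; -0.6232x+-0.3533y = -0.0012−-0.0858z
det = 0.4484;  x = 0.0010+-0.0970z,  y = 0.0017+-0.0719z
quadratic in z: (1.0146)z²+(0.0228)z+(-0.0588)=0, √Δ=0.4890 → z ∈ {-0.2522, 0.2298}; z = -0.2522 (taking z<0)
x = 0.0255, y = 0.0199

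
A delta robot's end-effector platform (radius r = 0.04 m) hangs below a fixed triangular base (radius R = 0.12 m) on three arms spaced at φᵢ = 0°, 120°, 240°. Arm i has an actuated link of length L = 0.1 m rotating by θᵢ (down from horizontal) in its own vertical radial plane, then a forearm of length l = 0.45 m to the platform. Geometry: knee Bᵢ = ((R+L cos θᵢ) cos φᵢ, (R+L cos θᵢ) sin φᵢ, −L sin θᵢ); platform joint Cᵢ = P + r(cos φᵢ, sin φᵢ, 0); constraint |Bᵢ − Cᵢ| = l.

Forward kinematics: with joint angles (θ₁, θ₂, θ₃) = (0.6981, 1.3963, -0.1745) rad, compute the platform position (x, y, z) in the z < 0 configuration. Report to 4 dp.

arm 1 at φ=0.0°: (R−r)+L cos θ1 = 0.1566;  centre 1 = (0.1566, 0.0000, -0.0643)
centre 2 = (0.0974·cos120.0°, 0.0974·sin120.0°, -0.0985) = (-0.0487, 0.0843, -0.0985)
φ3=240.0°: virtual centre (-0.0892, -0.1546, 0.0174), radius l
eliminate P² terms by subtracting sphere 1 from 2 and 3
[-0.4106 0.1686 -0.0684]·P = -0.0095;  [-0.4917 -0.3091 0.1633]·P = 0.0035
Cramer: x(z) = 0.0112+0.0304z;  y(z) = -0.0291+0.4798z
into |P−centre ₁|² = l²: 1.2311z² + 0.0918z + -0.1764 = 0;  Δ = 0.8769;  z = -0.4176 or 0.3430 → z<0 root = -0.4176
x = -0.0016, y = -0.2294

(-0.0016, -0.2294, -0.4176)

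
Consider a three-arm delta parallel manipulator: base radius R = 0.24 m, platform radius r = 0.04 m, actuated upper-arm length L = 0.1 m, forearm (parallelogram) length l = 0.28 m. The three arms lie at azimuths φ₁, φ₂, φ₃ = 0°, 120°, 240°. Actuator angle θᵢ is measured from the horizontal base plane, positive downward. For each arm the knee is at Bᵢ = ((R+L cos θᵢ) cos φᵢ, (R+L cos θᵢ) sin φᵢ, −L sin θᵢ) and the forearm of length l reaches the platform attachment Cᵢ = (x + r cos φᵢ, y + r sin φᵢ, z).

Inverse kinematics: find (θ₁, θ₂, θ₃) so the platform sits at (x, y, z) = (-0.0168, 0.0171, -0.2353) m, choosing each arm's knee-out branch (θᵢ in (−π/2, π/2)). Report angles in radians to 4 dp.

θ₁ = 1.3095, θ₂ = 0.9597, θ₃ = 1.2218

rotate P by −φ1: (-0.0168, 0.0171, -0.2353)
  e−x'=0.2168;  (l²−L²−(e−x')²−y'²−z²)/2L = -0.1713
  γ=atan2(-0.2353,0.2168)=-0.8263;  ψ=arccos(-0.5354)=2.1358;  θ1=γ+ψ≈1.3095
arm 2 (φ=120.0°): x'=0.0232, y'=0.0060
  A=0.1768, B=-0.2353, C=(l²−L²−A²−y'²−z²)/(2L)=-0.0913
  √(A²+B²)=0.2943;  θ2 = -0.9264+1.8862 ≈ 0.9597
φ3=240.0° → target in arm frame (-0.0064, -0.0231)
  e−x'=0.2064;  (l²−L²−(e−x')²−y'²−z²)/2L = -0.1505
  √(A²+B²)=0.3130;  θ3 = -0.8507+2.0725 ≈ 1.2218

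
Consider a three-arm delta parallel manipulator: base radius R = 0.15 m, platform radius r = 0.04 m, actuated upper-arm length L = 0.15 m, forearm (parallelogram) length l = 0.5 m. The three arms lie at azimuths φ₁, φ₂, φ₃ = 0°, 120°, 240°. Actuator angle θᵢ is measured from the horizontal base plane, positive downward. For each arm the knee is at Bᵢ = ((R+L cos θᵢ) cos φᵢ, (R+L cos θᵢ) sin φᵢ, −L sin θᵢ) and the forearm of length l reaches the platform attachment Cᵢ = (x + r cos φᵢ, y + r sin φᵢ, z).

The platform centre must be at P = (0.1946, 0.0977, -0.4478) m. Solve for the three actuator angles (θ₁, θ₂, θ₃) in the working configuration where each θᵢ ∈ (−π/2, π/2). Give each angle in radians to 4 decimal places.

rotate P by −φ1: (0.1946, 0.0977, -0.4478)
  e−x'=-0.0846;  (l²−L²−(e−x')²−y'²−z²)/2L = 0.0342
  √(A²+B²)=0.4557;  θ1 = -1.7575+1.4956 ≈ -0.2619
arm 2 (φ=120.0°): x'=-0.0127, y'=-0.2174
  e−x'=0.1227;  (l²−L²−(e−x')²−y'²−z²)/2L = -0.1178
  θ2 = atan2(B,A) + arccos(C/0.4643) = 0.5239
arm 3 (φ=240.0°): x'=-0.1819, y'=0.1197
  A=0.2919, B=-0.4478, C=(l²−L²−A²−y'²−z²)/(2L)=-0.2419
  θ3 = atan2(B,A) + arccos(C/0.5345) = 1.0472

θ₁ = -0.2619, θ₂ = 0.5239, θ₃ = 1.0472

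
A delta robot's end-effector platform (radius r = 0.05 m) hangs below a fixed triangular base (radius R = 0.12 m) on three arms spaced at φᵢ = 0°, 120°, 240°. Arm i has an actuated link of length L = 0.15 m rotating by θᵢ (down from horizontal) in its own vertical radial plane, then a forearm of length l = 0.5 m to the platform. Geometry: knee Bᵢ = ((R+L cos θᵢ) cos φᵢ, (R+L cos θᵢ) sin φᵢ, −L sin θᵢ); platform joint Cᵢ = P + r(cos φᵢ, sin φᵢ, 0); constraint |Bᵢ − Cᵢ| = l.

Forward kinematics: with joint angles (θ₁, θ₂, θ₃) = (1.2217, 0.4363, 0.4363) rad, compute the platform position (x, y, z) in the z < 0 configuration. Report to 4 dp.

φ1=0.0°: virtual centre (0.1213, 0.0000, -0.1410), radius l
φ2=120.0°: virtual centre (-0.1030, 0.1784, -0.0634), radius l
φ3=240.0°: virtual centre (-0.1030, -0.1784, -0.0634), radius l
|S₂|²−|S₁|² = 0.0118;  |S₃|²−|S₁|² = 0.0118
[-0.4486 0.3567 0.1551]·P = 0.0118;  [-0.4486 -0.3567 0.1551]·P = 0.0118
det = 0.3200;  x = -0.0264+0.3458z,  y = 0.0000+0.0000z
sphere 1 gives Az²+Bz+C=0 with A=1.1196, B=0.1797, C=-0.2083;  B²−4AC=0.9652;  roots -0.5190, 0.3585;  negative root z = -0.5190
x = -0.2059, y = 0.0000

(-0.2059, 0.0000, -0.5190)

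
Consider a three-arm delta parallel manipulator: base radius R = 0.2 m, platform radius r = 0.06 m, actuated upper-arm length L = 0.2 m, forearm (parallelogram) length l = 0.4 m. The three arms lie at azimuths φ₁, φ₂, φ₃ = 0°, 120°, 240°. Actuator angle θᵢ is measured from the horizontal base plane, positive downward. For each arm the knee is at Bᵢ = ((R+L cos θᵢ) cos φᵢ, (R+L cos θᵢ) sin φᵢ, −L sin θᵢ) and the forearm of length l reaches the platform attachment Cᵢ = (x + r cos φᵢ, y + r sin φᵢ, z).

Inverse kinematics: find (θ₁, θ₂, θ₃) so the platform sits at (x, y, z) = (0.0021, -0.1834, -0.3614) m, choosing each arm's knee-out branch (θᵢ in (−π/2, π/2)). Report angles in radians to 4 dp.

φ1=0.0° → target in arm frame (0.0021, -0.1834)
  e−x'=0.1379;  (l²−L²−(e−x')²−y'²−z²)/2L = -0.1582
  γ=atan2(-0.3614,0.1379)=-1.2063;  ψ=arccos(-0.4089)=1.9920;  θ1=γ+ψ≈0.7857
arm 2 (φ=120.0°): x'=-0.1599, y'=0.0899
  A=0.2999, B=-0.3614, C=(l²−L²−A²−y'²−z²)/(2L)=-0.2715
  γ=atan2(-0.3614,0.2999)=-0.8782;  ψ=arccos(-0.5782)=2.1873;  θ2=γ+ψ≈1.3092
φ3=240.0° → target in arm frame (0.1578, 0.0935)
  A cos θ + B sin θ = C:  -0.0178·cos θ + -0.3614·sin θ = -0.0492
  √(A²+B²)=0.3618;  θ3 = -1.6200+1.7071 ≈ 0.0872

θ₁ = 0.7857, θ₂ = 1.3092, θ₃ = 0.0872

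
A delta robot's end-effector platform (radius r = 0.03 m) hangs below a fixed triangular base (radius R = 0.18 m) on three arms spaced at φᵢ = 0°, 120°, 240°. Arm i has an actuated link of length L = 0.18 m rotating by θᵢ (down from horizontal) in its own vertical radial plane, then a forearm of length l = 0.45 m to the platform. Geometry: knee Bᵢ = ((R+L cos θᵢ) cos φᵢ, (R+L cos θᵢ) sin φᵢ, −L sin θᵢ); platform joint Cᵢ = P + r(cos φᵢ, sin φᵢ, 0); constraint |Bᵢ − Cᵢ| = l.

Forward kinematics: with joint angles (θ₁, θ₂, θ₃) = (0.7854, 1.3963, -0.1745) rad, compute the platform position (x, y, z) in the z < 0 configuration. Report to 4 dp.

arm 1 at φ=0.0°: e+L cos θ1 = 0.2773;  O1 = (0.2773, 0.0000, -0.1273)
arm 2 at φ=120.0°: e+L cos θ2 = 0.1813;  O2 = (-0.0906, 0.1570, -0.1773)
O3 = (0.3273·cos240.0°, 0.3273·sin240.0°, 0.0313) = (-0.1636, -0.2834, 0.0313)
|O₂|²−|O₁|² = -0.0288;  |O₃|²−|O₁|² = 0.0150
plane₁₂: -0.7358x+0.3139y+-0.1000z = -0.0288
det = 0.6939;  x = 0.0167+0.0618z,  y = -0.0525+0.4632z
sphere 1 gives Az²+Bz+C=0 with A=1.2184, B=0.1737, C=-0.1157;  B²−4AC=0.5939;  roots -0.3875, 0.2450;  negative root z = -0.3875
x = -0.0072, y = -0.2320

(-0.0072, -0.2320, -0.3875)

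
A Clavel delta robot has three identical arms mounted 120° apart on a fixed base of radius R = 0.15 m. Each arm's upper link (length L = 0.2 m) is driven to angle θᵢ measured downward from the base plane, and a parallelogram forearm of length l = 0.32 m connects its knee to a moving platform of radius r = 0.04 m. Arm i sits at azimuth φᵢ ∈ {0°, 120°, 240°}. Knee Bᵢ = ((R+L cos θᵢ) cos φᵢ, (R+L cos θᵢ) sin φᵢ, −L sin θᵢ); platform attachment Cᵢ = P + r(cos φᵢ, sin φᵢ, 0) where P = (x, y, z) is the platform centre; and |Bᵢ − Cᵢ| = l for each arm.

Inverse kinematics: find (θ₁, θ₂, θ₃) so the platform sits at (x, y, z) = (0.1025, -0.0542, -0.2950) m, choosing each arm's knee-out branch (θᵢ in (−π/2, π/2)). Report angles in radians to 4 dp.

arm 1 (φ=0.0°): x'=0.1025, y'=-0.0542
  A=0.0075, B=-0.2950, C=(l²−L²−A²−y'²−z²)/(2L)=-0.0690
  √(A²+B²)=0.2951;  θ1 = -1.5454+1.8070 ≈ 0.2616
φ2=120.0° → target in arm frame (-0.0982, -0.0617)
  A cos θ + B sin θ = C:  0.2082·cos θ + -0.2950·sin θ = -0.1794
  θ2 = atan2(B,A) + arccos(C/0.3611) = 1.1346
rotate P by −φ3: (-0.0043, 0.1159, -0.2950)
  A cos θ + B sin θ = C:  0.1143·cos θ + -0.2950·sin θ = -0.1278
  θ3 = atan2(B,A) + arccos(C/0.3164) = 0.7855

θ₁ = 0.2616, θ₂ = 1.1346, θ₃ = 0.7855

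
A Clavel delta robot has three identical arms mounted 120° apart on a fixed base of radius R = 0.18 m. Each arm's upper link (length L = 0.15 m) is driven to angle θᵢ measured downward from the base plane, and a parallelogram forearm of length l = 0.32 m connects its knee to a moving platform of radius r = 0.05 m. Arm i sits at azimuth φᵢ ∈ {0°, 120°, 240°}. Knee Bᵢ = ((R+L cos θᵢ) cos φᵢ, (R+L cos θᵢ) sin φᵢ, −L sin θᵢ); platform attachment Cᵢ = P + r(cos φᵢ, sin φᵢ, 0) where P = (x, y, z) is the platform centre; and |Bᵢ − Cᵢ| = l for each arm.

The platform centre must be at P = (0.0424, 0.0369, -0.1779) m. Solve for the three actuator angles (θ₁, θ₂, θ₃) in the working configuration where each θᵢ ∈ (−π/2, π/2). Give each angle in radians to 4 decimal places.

θ₁ = -0.2622, θ₂ = 0.0872, θ₃ = 0.6112

φ1=0.0° → target in arm frame (0.0424, 0.0369)
  A cos θ + B sin θ = C:  0.0876·cos θ + -0.1779·sin θ = 0.1307
  θ1 = atan2(B,A) + arccos(C/0.1983) = -0.2622
rotate P by −φ2: (0.0108, -0.0552, -0.1779)
  e−x'=0.1192;  (l²−L²−(e−x')²−y'²−z²)/2L = 0.1033
  √(A²+B²)=0.2142;  θ2 = -0.9803+1.0675 ≈ 0.0872
rotate P by −φ3: (-0.0532, 0.0183, -0.1779)
  A=0.1832, B=-0.1779, C=(l²−L²−A²−y'²−z²)/(2L)=0.0479
  γ=atan2(-0.1779,0.1832)=-0.7708;  ψ=arccos(0.1876)=1.3821;  θ3=γ+ψ≈0.6112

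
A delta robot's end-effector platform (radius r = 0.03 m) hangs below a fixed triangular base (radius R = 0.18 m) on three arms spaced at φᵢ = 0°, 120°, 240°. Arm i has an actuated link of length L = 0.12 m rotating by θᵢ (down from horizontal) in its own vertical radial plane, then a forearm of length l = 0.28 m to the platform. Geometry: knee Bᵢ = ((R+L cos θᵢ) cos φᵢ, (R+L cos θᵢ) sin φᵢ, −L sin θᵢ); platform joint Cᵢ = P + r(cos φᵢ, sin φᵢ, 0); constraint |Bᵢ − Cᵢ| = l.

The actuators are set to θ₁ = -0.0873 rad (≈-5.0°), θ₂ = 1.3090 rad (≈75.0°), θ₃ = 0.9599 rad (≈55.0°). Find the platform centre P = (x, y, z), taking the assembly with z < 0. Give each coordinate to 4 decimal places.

(0.0953, -0.0321, -0.2064)

centre 1 = (0.2695·cos0.0°, 0.2695·sin0.0°, 0.0105) = (0.2695, 0.0000, 0.0105)
arm 2 at φ=120.0°: ρ2 = 0.1811;  centre 2 = (-0.0905, 0.1568, -0.1159)
arm 3 at φ=240.0°: ρ3 = 0.2188;  centre 3 = (-0.1094, -0.1895, -0.0983)
|centre ₂|²−|centre ₁|² = -0.0265;  |centre ₃|²−|centre ₁|² = -0.0152
linear system: -0.7201x+0.3136y = -0.0265−-0.2527z; -0.7579x+-0.3790y = -0.0152−-0.2175z
Cramer: x(z) = 0.0290-0.3212z;  y(z) = -0.0179+0.0684z
into |P−centre ₁|² = l²: 1.1078z² + 0.1311z + -0.0201 = 0;  Δ = 0.1064;  z = -0.2064 or 0.0880 → z<0 root = -0.2064
x = 0.0953, y = -0.0321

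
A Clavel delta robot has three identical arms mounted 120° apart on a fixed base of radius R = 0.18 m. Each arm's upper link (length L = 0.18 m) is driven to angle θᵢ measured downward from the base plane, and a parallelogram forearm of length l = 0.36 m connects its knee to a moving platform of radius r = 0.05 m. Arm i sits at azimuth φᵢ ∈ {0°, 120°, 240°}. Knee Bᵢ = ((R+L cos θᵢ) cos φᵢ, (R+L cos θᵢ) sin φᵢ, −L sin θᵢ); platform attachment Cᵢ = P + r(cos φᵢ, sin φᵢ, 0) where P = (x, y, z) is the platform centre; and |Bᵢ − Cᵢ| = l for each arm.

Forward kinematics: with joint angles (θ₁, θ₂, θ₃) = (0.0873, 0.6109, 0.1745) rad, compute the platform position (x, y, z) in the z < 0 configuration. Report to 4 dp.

(0.0336, -0.0432, -0.2431)

φ1=0.0°: virtual centre (0.3093, 0.0000, -0.0157), radius l
S2 = (0.2774·cos120.0°, 0.2774·sin120.0°, -0.1032) = (-0.1387, 0.2403, -0.1032)
φ3=240.0°: virtual centre (-0.1536, -0.2661, -0.0313), radius l
subtract pairs → two planes through P
linear system: -0.8961x+0.4805y = -0.0083−-0.1751z; -0.9259x+-0.5322y = -0.0005−-0.0311z
det = 0.9218;  x = 0.0051+-0.1173z,  y = -0.0078+0.1456z
sphere 1 gives Az²+Bz+C=0 with A=1.0350, B=0.1005, C=-0.0367;  B²−4AC=0.1621;  roots -0.2431, 0.1460;  negative root z = -0.2431
x = 0.0336, y = -0.0432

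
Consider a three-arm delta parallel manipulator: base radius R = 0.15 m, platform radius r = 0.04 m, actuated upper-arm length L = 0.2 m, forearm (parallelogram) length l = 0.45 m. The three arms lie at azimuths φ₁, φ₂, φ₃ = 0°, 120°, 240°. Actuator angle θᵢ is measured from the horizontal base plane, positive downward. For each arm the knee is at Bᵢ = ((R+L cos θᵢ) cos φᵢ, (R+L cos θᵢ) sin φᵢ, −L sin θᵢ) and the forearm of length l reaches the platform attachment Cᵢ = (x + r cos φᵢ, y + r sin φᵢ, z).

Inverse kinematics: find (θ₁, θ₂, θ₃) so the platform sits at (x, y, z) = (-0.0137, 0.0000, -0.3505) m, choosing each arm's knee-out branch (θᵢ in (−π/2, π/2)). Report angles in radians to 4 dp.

θ₁ = 0.1748, θ₂ = 0.0874, θ₃ = 0.0874

rotate P by −φ1: (-0.0137, 0.0000, -0.3505)
  A=0.1237, B=-0.3505, C=(l²−L²−A²−y'²−z²)/(2L)=0.0609
  γ=atan2(-0.3505,0.1237)=-1.2315;  ψ=arccos(0.1638)=1.4063;  θ1=γ+ψ≈0.1748
arm 2 (φ=120.0°): x'=0.0068, y'=0.0119
  A cos θ + B sin θ = C:  0.1031·cos θ + -0.3505·sin θ = 0.0722
  γ=atan2(-0.3505,0.1031)=-1.2846;  ψ=arccos(0.1975)=1.3720;  θ2=γ+ψ≈0.0874
φ3=240.0° → target in arm frame (0.0069, -0.0119)
  A cos θ + B sin θ = C:  0.1031·cos θ + -0.3505·sin θ = 0.0722
  γ=atan2(-0.3505,0.1031)=-1.2846;  ψ=arccos(0.1975)=1.3720;  θ3=γ+ψ≈0.0874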